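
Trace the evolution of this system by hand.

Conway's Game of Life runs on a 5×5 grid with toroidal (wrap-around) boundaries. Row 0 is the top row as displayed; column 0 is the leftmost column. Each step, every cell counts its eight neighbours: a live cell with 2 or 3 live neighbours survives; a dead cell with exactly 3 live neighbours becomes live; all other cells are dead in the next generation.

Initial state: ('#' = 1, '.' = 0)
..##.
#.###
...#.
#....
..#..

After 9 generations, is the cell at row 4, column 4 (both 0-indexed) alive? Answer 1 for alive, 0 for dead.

[0] ..##.
#.###
...#.
#....
..#..
[1] .....
.#...
####.
.....
.###.
[2] .#...
##...
###..
#...#
..#..
[3] ###..
.....
..#..
#.###
##...
[4] #.#..
..#..
.##.#
#.###
.....
[5] .#...
#.#..
....#
#.#.#
#.#..
[6] #.#..
##...
....#
#...#
#.###
[7] ..#..
##..#
.#..#
.#...
..#..
[8] #.##.
.####
.##.#
###..
.##..
[9] #....
.....
....#
.....
....#

1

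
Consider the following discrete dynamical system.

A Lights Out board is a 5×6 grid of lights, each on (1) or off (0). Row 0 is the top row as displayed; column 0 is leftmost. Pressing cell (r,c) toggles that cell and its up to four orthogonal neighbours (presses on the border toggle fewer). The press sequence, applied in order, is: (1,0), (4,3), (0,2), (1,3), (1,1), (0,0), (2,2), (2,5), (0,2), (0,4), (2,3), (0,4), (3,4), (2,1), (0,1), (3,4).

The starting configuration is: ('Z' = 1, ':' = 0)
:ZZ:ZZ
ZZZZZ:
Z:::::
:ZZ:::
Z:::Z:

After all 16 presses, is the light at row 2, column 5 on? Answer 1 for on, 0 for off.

[0] :ZZ:ZZ
ZZZZZ:
Z:::::
:ZZ:::
Z:::Z:
[1] ZZZ:ZZ
::ZZZ:
::::::
:ZZ:::
Z:::Z:
[2] ZZZ:ZZ
::ZZZ:
::::::
:ZZZ::
Z:ZZ::
[3] Z::ZZZ
:::ZZ:
::::::
:ZZZ::
Z:ZZ::
[4] Z:::ZZ
::Z:::
:::Z::
:ZZZ::
Z:ZZ::
[5] ZZ::ZZ
ZZ::::
:Z:Z::
:ZZZ::
Z:ZZ::
[6] ::::ZZ
:Z::::
:Z:Z::
:ZZZ::
Z:ZZ::
[7] ::::ZZ
:ZZ:::
::Z:::
:Z:Z::
Z:ZZ::
[8] ::::ZZ
:ZZ::Z
::Z:ZZ
:Z:Z:Z
Z:ZZ::
[9] :ZZZZZ
:Z:::Z
::Z:ZZ
:Z:Z:Z
Z:ZZ::
[10] :ZZ:::
:Z::ZZ
::Z:ZZ
:Z:Z:Z
Z:ZZ::
[11] :ZZ:::
:Z:ZZZ
:::Z:Z
:Z:::Z
Z:ZZ::
[12] :ZZZZZ
:Z:Z:Z
:::Z:Z
:Z:::Z
Z:ZZ::
[13] :ZZZZZ
:Z:Z:Z
:::ZZZ
:Z:ZZ:
Z:ZZZ:
[14] :ZZZZZ
:::Z:Z
ZZZZZZ
:::ZZ:
Z:ZZZ:
[15] Z::ZZZ
:Z:Z:Z
ZZZZZZ
:::ZZ:
Z:ZZZ:
[16] Z::ZZZ
:Z:Z:Z
ZZZZ:Z
:::::Z
Z:ZZ::

1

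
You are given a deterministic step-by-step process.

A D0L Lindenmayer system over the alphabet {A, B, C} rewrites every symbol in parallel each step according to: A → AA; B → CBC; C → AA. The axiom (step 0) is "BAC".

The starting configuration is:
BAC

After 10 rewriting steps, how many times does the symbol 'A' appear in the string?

k=0  BAC
k=1  CBCAAAA
k=2  AACBCAAAAAAAAAA
k=3  AAAAAACBCAAAAAAAAAAAAAAAAAAAAAA
k=4  AAAAAAAAAAAAAACBCAAAAAAAAAAAAAAAAAAAAAAAAAAAAAAAAAAAAAAAAAAAAAA
k=5  AAAAAAAAAAAAAAAAAAAAAAAAAAAAAACBCAAAAAAAAAAAAAAAAAAAAAAAAA…AAAAAAAAAAAAAAAAAAAAAAAAAAAAAAAAAAAAAAAAAAAAAAAAAAAAAAAAAA  (len 127)
k=6  AAAAAAAAAAAAAAAAAAAAAAAAAAAAAAAAAAAAAAAAAAAAAAAAAAAAAAAAAA…AAAAAAAAAAAAAAAAAAAAAAAAAAAAAAAAAAAAAAAAAAAAAAAAAAAAAAAAAA  (len 255)
k=7  AAAAAAAAAAAAAAAAAAAAAAAAAAAAAAAAAAAAAAAAAAAAAAAAAAAAAAAAAA…AAAAAAAAAAAAAAAAAAAAAAAAAAAAAAAAAAAAAAAAAAAAAAAAAAAAAAAAAA  (len 511)
k=8  AAAAAAAAAAAAAAAAAAAAAAAAAAAAAAAAAAAAAAAAAAAAAAAAAAAAAAAAAA…AAAAAAAAAAAAAAAAAAAAAAAAAAAAAAAAAAAAAAAAAAAAAAAAAAAAAAAAAA  (len 1023)
k=9  AAAAAAAAAAAAAAAAAAAAAAAAAAAAAAAAAAAAAAAAAAAAAAAAAAAAAAAAAA…AAAAAAAAAAAAAAAAAAAAAAAAAAAAAAAAAAAAAAAAAAAAAAAAAAAAAAAAAA  (len 2047)
k=10  AAAAAAAAAAAAAAAAAAAAAAAAAAAAAAAAAAAAAAAAAAAAAAAAAAAAAAAAAA…AAAAAAAAAAAAAAAAAAAAAAAAAAAAAAAAAAAAAAAAAAAAAAAAAAAAAAAAAA  (len 4095)

4092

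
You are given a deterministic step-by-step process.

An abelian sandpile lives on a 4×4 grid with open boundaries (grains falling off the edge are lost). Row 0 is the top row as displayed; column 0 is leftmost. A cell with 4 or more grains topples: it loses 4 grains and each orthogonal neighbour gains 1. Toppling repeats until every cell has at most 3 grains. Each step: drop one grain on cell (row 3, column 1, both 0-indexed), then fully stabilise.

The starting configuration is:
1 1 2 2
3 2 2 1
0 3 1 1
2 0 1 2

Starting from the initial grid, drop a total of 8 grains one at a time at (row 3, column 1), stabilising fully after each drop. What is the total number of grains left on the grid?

28

k=0  1 1 2 2
3 2 2 1
0 3 1 1
2 0 1 2
k=1  1 1 2 2
3 2 2 1
0 3 1 1
2 1 1 2
k=2  1 1 2 2
3 2 2 1
0 3 1 1
2 2 1 2
k=3  1 1 2 2
3 2 2 1
0 3 1 1
2 3 1 2
k=4  1 1 2 2
3 3 2 1
1 0 2 1
3 1 2 2
k=5  1 1 2 2
3 3 2 1
1 0 2 1
3 2 2 2
k=6  1 1 2 2
3 3 2 1
1 0 2 1
3 3 2 2
k=7  1 1 2 2
3 3 2 1
2 1 2 1
0 1 3 2
k=8  1 1 2 2
3 3 2 1
2 1 2 1
0 2 3 2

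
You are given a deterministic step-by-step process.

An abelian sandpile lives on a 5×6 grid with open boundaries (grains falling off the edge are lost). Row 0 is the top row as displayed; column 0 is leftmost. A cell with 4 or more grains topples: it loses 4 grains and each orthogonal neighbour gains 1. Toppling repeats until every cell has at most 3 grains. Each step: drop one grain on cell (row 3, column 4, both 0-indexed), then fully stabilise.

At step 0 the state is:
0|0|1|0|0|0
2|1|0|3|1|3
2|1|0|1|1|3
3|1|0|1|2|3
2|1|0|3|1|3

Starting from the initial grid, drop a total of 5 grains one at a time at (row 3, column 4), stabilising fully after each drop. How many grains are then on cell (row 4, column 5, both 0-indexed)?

gen 0: 0|0|1|0|0|0
2|1|0|3|1|3
2|1|0|1|1|3
3|1|0|1|2|3
2|1|0|3|1|3
gen 1: 0|0|1|0|0|0
2|1|0|3|1|3
2|1|0|1|1|3
3|1|0|1|3|3
2|1|0|3|1|3
gen 2: 0|0|1|0|0|1
2|1|0|3|2|0
2|1|0|1|3|1
3|1|0|2|1|2
2|1|0|3|3|0
gen 3: 0|0|1|0|0|1
2|1|0|3|2|0
2|1|0|1|3|1
3|1|0|2|2|2
2|1|0|3|3|0
gen 4: 0|0|1|0|0|1
2|1|0|3|2|0
2|1|0|1|3|1
3|1|0|2|3|2
2|1|0|3|3|0
gen 5: 0|0|1|0|0|1
2|1|0|3|3|0
2|1|0|3|0|2
3|1|1|0|3|3
2|1|1|1|1|1

1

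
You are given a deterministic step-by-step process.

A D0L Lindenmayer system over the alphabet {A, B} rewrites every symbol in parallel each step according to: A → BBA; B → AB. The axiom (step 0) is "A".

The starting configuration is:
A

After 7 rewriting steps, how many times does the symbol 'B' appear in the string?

step 0: A
step 1: BBA
step 2: ABABBBA
step 3: BBAABBBAABABABBBA
step 4: ABABBBABBAABABABBBABBAABBBAABBBAABABABBBA
step 5: BBAABBBAABABABBBAABABBBABBAABBBAABBBAABABABBBAABABBBABBAABABABBBABBAABABABBBABBAABBBAABBBAABABABBBA
step 6: ABABBBABBAABABABBBABBAABBBAABBBAABABABBBABBAABBBAABABABBBA…ABBBAABABBBABBAABABABBBABBAABABABBBABBAABBBAABBBAABABABBBA  (len 239)
step 7: BBAABBBAABABABBBAABABBBABBAABBBAABBBAABABABBBAABABBBABBAAB…ABBBAABABBBABBAABABABBBABBAABABABBBABBAABBBAABBBAABABABBBA  (len 577)

338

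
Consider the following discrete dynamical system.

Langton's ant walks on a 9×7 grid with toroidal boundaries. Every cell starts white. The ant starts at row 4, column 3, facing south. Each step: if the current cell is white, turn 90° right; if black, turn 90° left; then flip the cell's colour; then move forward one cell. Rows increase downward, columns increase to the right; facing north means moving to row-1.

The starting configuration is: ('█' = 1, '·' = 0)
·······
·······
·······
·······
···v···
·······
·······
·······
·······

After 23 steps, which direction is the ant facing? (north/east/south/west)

step 0: ·······
·······
·······
·······
···v···
·······
·······
·······
·······
step 1: ·······
·······
·······
·······
··<█···
·······
·······
·······
·······
step 2: ·······
·······
·······
··^····
··██···
·······
·······
·······
·······
step 3: ·······
·······
·······
··█>···
··██···
·······
·······
·······
·······
step 4: ·······
·······
·······
··██···
··█v···
·······
·······
·······
·······
step 5: ·······
·······
·······
··██···
··█·>··
·······
·······
·······
·······
step 6: ·······
·······
·······
··██···
··█·█··
····v··
·······
·······
·······
step 7: ·······
·······
·······
··██···
··█·█··
···<█··
·······
·······
·······
step 8: ·······
·······
·······
··██···
··█^█··
···██··
·······
·······
·······
step 9: ·······
·······
·······
··██···
··██>··
···██··
·······
·······
·······
step 10: ·······
·······
·······
··██^··
··██···
···██··
·······
·······
·······
step 11: ·······
·······
·······
··███>·
··██···
···██··
·······
·······
·······
step 12: ·······
·······
·······
··████·
··██·v·
···██··
·······
·······
·······
step 13: ·······
·······
·······
··████·
··██<█·
···██··
·······
·······
·······
step 14: ·······
·······
·······
··██^█·
··████·
···██··
·······
·······
·······
step 15: ·······
·······
·······
··█<·█·
··████·
···██··
·······
·······
·······
step 16: ·······
·······
·······
··█··█·
··█v██·
···██··
·······
·······
·······
step 17: ·······
·······
·······
··█··█·
··█·>█·
···██··
·······
·······
·······
step 18: ·······
·······
·······
··█·^█·
··█··█·
···██··
·······
·······
·······
step 19: ·······
·······
·······
··█·█>·
··█··█·
···██··
·······
·······
·······
step 20: ·······
·······
·····^·
··█·█··
··█··█·
···██··
·······
·······
·······
step 21: ·······
·······
·····█>
··█·█··
··█··█·
···██··
·······
·······
·······
step 22: ·······
·······
·····██
··█·█·v
··█··█·
···██··
·······
·······
·······
step 23: ·······
·······
·····██
··█·█<█
··█··█·
···██··
·······
·······
·······

west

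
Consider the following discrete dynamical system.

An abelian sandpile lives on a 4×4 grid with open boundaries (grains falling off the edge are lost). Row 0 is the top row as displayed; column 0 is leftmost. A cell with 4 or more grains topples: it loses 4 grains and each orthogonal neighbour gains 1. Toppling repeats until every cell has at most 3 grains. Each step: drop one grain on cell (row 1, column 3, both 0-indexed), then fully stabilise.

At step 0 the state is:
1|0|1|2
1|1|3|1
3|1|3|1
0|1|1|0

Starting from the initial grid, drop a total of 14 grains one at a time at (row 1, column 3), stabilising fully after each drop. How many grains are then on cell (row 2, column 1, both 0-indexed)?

2

gen 0: 1|0|1|2
1|1|3|1
3|1|3|1
0|1|1|0
gen 1: 1|0|1|2
1|1|3|2
3|1|3|1
0|1|1|0
gen 2: 1|0|1|2
1|1|3|3
3|1|3|1
0|1|1|0
gen 3: 1|0|2|3
1|2|1|1
3|2|0|3
0|1|2|0
gen 4: 1|0|2|3
1|2|1|2
3|2|0|3
0|1|2|0
gen 5: 1|0|2|3
1|2|1|3
3|2|0|3
0|1|2|0
gen 6: 1|0|3|0
1|2|2|2
3|2|1|0
0|1|2|1
gen 7: 1|0|3|0
1|2|2|3
3|2|1|0
0|1|2|1
gen 8: 1|0|3|1
1|2|3|0
3|2|1|1
0|1|2|1
gen 9: 1|0|3|1
1|2|3|1
3|2|1|1
0|1|2|1
gen 10: 1|0|3|1
1|2|3|2
3|2|1|1
0|1|2|1
gen 11: 1|0|3|1
1|2|3|3
3|2|1|1
0|1|2|1
gen 12: 1|1|0|3
1|3|1|1
3|2|2|2
0|1|2|1
gen 13: 1|1|0|3
1|3|1|2
3|2|2|2
0|1|2|1
gen 14: 1|1|0|3
1|3|1|3
3|2|2|2
0|1|2|1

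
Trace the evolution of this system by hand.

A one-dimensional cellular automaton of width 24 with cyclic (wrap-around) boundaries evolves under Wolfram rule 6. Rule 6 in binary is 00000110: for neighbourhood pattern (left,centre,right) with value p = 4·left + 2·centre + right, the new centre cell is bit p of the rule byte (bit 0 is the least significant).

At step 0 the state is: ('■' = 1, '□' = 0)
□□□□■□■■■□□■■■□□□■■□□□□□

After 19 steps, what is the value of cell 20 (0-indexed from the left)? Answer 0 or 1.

t=0: □□□□■□■■■□□■■■□□□■■□□□□□
t=1: □□□■■□□□□□■□□□□□■□□□□□□□
t=2: □□■□□□□□□■■□□□□■■□□□□□□□
t=3: □■■□□□□□■□□□□□■□□□□□□□□□
t=4: ■□□□□□□■■□□□□■■□□□□□□□□□
t=5: ■□□□□□■□□□□□■□□□□□□□□□□■
t=6: □□□□□■■□□□□■■□□□□□□□□□■□
t=7: □□□□■□□□□□■□□□□□□□□□□■■□
t=8: □□□■■□□□□■■□□□□□□□□□■□□□
t=9: □□■□□□□□■□□□□□□□□□□■■□□□
t=10: □■■□□□□■■□□□□□□□□□■□□□□□
t=11: ■□□□□□■□□□□□□□□□□■■□□□□□
t=12: ■□□□□■■□□□□□□□□□■□□□□□□■
t=13: □□□□■□□□□□□□□□□■■□□□□□■□
t=14: □□□■■□□□□□□□□□■□□□□□□■■□
t=15: □□■□□□□□□□□□□■■□□□□□■□□□
t=16: □■■□□□□□□□□□■□□□□□□■■□□□
t=17: ■□□□□□□□□□□■■□□□□□■□□□□□
t=18: ■□□□□□□□□□■□□□□□□■■□□□□■
t=19: □□□□□□□□□■■□□□□□■□□□□□■□

0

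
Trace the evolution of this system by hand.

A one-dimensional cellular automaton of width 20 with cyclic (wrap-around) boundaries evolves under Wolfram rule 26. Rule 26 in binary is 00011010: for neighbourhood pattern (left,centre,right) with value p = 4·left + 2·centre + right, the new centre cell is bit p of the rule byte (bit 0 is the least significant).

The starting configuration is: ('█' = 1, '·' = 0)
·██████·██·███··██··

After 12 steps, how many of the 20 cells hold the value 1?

step 0: ·██████·██·███··██··
step 1: ██······█··█··███·█·
step 2: █·█····█·██·███·····
step 3: ···█··█··█··█··█···█
step 4: █·█·██·██·██·██·█·█·
step 5: ····█··█··█··█······
step 6: ···█·██·██·██·█·····
step 7: ··█··█··█··█···█····
step 8: ·█·██·██·██·█·█·█···
step 9: █··█··█··█·······█··
step 10: ·██·██·██·█·····█·██
step 11: ·█··█··█···█···█··█·
step 12: █·██·██·█·█·█·█·██·█

12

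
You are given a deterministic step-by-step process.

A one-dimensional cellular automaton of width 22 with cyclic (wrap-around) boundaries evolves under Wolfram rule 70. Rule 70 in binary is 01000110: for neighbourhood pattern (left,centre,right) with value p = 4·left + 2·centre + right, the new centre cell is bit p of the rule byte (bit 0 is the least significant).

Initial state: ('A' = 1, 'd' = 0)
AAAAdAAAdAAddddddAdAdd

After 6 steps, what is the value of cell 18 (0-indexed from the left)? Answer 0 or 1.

gen 0: AAAAdAAAdAAddddddAdAdd
gen 1: dddAdddAddAdddddAAdAdA
gen 2: ddAAddAAdAAddddAdAdAdA
gen 3: dAdAdAdAddAdddAAdAdAdA
gen 4: dAdAdAdAdAAddAdAdAdAdA
gen 5: dAdAdAdAddAdAAdAdAdAdA
gen 6: dAdAdAdAdAAddAdAdAdAdA

0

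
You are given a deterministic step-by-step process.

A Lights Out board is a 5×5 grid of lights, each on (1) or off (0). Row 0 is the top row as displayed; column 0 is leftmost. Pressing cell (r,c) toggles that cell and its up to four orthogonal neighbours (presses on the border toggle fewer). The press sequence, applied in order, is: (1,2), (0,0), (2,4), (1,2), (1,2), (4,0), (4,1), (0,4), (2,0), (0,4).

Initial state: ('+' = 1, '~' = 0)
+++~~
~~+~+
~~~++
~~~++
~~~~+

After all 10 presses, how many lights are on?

9

step 0: +++~~
~~+~+
~~~++
~~~++
~~~~+
step 1: ++~~~
~+~++
~~+++
~~~++
~~~~+
step 2: ~~~~~
++~++
~~+++
~~~++
~~~~+
step 3: ~~~~~
++~+~
~~+~~
~~~+~
~~~~+
step 4: ~~+~~
+~+~~
~~~~~
~~~+~
~~~~+
step 5: ~~~~~
++~+~
~~+~~
~~~+~
~~~~+
step 6: ~~~~~
++~+~
~~+~~
+~~+~
++~~+
step 7: ~~~~~
++~+~
~~+~~
++~+~
~~+~+
step 8: ~~~++
++~++
~~+~~
++~+~
~~+~+
step 9: ~~~++
~+~++
+++~~
~+~+~
~~+~+
step 10: ~~~~~
~+~+~
+++~~
~+~+~
~~+~+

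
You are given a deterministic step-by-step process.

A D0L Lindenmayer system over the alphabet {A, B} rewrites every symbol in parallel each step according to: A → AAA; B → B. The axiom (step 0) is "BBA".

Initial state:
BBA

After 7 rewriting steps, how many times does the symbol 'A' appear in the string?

step 0: BBA
step 1: BBAAA
step 2: BBAAAAAAAAA
step 3: BBAAAAAAAAAAAAAAAAAAAAAAAAAAA
step 4: BBAAAAAAAAAAAAAAAAAAAAAAAAAAAAAAAAAAAAAAAAAAAAAAAAAAAAAAAAAAAAAAAAAAAAAAAAAAAAAAAAA
step 5: BBAAAAAAAAAAAAAAAAAAAAAAAAAAAAAAAAAAAAAAAAAAAAAAAAAAAAAAAA…AAAAAAAAAAAAAAAAAAAAAAAAAAAAAAAAAAAAAAAAAAAAAAAAAAAAAAAAAA  (len 245)
step 6: BBAAAAAAAAAAAAAAAAAAAAAAAAAAAAAAAAAAAAAAAAAAAAAAAAAAAAAAAA…AAAAAAAAAAAAAAAAAAAAAAAAAAAAAAAAAAAAAAAAAAAAAAAAAAAAAAAAAA  (len 731)
step 7: BBAAAAAAAAAAAAAAAAAAAAAAAAAAAAAAAAAAAAAAAAAAAAAAAAAAAAAAAA…AAAAAAAAAAAAAAAAAAAAAAAAAAAAAAAAAAAAAAAAAAAAAAAAAAAAAAAAAA  (len 2189)

2187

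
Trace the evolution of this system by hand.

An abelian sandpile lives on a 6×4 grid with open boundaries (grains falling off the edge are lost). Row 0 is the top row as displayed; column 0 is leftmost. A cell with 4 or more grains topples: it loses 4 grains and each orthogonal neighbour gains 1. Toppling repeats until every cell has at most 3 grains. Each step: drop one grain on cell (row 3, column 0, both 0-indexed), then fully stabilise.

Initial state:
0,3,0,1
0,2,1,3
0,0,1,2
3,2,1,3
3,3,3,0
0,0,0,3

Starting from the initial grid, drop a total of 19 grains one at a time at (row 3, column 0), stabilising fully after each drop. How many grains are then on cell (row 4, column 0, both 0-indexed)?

3

t=0: 0,3,0,1
0,2,1,3
0,0,1,2
3,2,1,3
3,3,3,0
0,0,0,3
t=1: 0,3,0,1
0,2,1,3
1,1,1,2
2,0,3,3
1,2,0,1
1,1,1,3
t=2: 0,3,0,1
0,2,1,3
1,1,1,2
3,0,3,3
1,2,0,1
1,1,1,3
t=3: 0,3,0,1
0,2,1,3
2,1,1,2
0,1,3,3
2,2,0,1
1,1,1,3
t=4: 0,3,0,1
0,2,1,3
2,1,1,2
1,1,3,3
2,2,0,1
1,1,1,3
t=5: 0,3,0,1
0,2,1,3
2,1,1,2
2,1,3,3
2,2,0,1
1,1,1,3
t=6: 0,3,0,1
0,2,1,3
2,1,1,2
3,1,3,3
2,2,0,1
1,1,1,3
t=7: 0,3,0,1
0,2,1,3
3,1,1,2
0,2,3,3
3,2,0,1
1,1,1,3
t=8: 0,3,0,1
0,2,1,3
3,1,1,2
1,2,3,3
3,2,0,1
1,1,1,3
t=9: 0,3,0,1
0,2,1,3
3,1,1,2
2,2,3,3
3,2,0,1
1,1,1,3
t=10: 0,3,0,1
0,2,1,3
3,1,1,2
3,2,3,3
3,2,0,1
1,1,1,3
t=11: 0,3,0,1
1,2,1,3
0,2,1,2
2,3,3,3
0,3,0,1
2,1,1,3
t=12: 0,3,0,1
1,2,1,3
0,2,1,2
3,3,3,3
0,3,0,1
2,1,1,3
t=13: 0,3,0,1
1,2,1,3
1,3,2,3
1,2,1,0
2,0,2,2
2,2,1,3
t=14: 0,3,0,1
1,2,1,3
1,3,2,3
2,2,1,0
2,0,2,2
2,2,1,3
t=15: 0,3,0,1
1,2,1,3
1,3,2,3
3,2,1,0
2,0,2,2
2,2,1,3
t=16: 0,3,0,1
1,2,1,3
2,3,2,3
0,3,1,0
3,0,2,2
2,2,1,3
t=17: 0,3,0,1
1,2,1,3
2,3,2,3
1,3,1,0
3,0,2,2
2,2,1,3
t=18: 0,3,0,1
1,2,1,3
2,3,2,3
2,3,1,0
3,0,2,2
2,2,1,3
t=19: 0,3,0,1
1,2,1,3
2,3,2,3
3,3,1,0
3,0,2,2
2,2,1,3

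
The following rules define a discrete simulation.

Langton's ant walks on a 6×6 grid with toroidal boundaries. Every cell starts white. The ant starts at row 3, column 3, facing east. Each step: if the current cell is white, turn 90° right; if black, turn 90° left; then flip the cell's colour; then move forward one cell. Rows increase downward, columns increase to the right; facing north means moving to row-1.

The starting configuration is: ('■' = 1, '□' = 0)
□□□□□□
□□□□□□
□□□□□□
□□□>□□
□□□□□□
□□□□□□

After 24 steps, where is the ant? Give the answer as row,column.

1,1

step 0: □□□□□□
□□□□□□
□□□□□□
□□□>□□
□□□□□□
□□□□□□
step 1: □□□□□□
□□□□□□
□□□□□□
□□□■□□
□□□v□□
□□□□□□
step 2: □□□□□□
□□□□□□
□□□□□□
□□□■□□
□□<■□□
□□□□□□
step 3: □□□□□□
□□□□□□
□□□□□□
□□^■□□
□□■■□□
□□□□□□
step 4: □□□□□□
□□□□□□
□□□□□□
□□■>□□
□□■■□□
□□□□□□
step 5: □□□□□□
□□□□□□
□□□^□□
□□■□□□
□□■■□□
□□□□□□
step 6: □□□□□□
□□□□□□
□□□■>□
□□■□□□
□□■■□□
□□□□□□
step 7: □□□□□□
□□□□□□
□□□■■□
□□■□v□
□□■■□□
□□□□□□
step 8: □□□□□□
□□□□□□
□□□■■□
□□■<■□
□□■■□□
□□□□□□
step 9: □□□□□□
□□□□□□
□□□^■□
□□■■■□
□□■■□□
□□□□□□
step 10: □□□□□□
□□□□□□
□□<□■□
□□■■■□
□□■■□□
□□□□□□
step 11: □□□□□□
□□^□□□
□□■□■□
□□■■■□
□□■■□□
□□□□□□
step 12: □□□□□□
□□■>□□
□□■□■□
□□■■■□
□□■■□□
□□□□□□
step 13: □□□□□□
□□■■□□
□□■v■□
□□■■■□
□□■■□□
□□□□□□
step 14: □□□□□□
□□■■□□
□□<■■□
□□■■■□
□□■■□□
□□□□□□
step 15: □□□□□□
□□■■□□
□□□■■□
□□v■■□
□□■■□□
□□□□□□
step 16: □□□□□□
□□■■□□
□□□■■□
□□□>■□
□□■■□□
□□□□□□
step 17: □□□□□□
□□■■□□
□□□^■□
□□□□■□
□□■■□□
□□□□□□
step 18: □□□□□□
□□■■□□
□□<□■□
□□□□■□
□□■■□□
□□□□□□
step 19: □□□□□□
□□^■□□
□□■□■□
□□□□■□
□□■■□□
□□□□□□
step 20: □□□□□□
□<□■□□
□□■□■□
□□□□■□
□□■■□□
□□□□□□
step 21: □^□□□□
□■□■□□
□□■□■□
□□□□■□
□□■■□□
□□□□□□
step 22: □■>□□□
□■□■□□
□□■□■□
□□□□■□
□□■■□□
□□□□□□
step 23: □■■□□□
□■v■□□
□□■□■□
□□□□■□
□□■■□□
□□□□□□
step 24: □■■□□□
□<■■□□
□□■□■□
□□□□■□
□□■■□□
□□□□□□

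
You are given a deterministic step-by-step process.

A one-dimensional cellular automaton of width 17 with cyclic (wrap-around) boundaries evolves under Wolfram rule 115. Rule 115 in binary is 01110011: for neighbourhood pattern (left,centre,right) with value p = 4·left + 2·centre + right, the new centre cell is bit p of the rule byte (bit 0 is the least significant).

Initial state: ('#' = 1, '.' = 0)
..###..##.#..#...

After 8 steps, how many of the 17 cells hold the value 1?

[0] ..###..##.#..#...
[1] ##..###.##.##.###
[2] .###..##.##.##...
[3] #..###.##.##.####
[4] ###..##.##.##....
[5] ..###.##.##.#####
[6] ##..##.##.##....#
[7] .###.##.##.#####.
[8] #..##.##.##....##

9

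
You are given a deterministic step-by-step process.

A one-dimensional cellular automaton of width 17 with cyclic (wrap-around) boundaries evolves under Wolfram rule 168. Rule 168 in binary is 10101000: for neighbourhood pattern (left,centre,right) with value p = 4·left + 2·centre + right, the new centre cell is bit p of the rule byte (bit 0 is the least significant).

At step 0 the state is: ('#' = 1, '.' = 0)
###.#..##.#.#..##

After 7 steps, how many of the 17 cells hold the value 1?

0) ###.#..##.#.#..##
1) ##.#...#.#.#...##
2) #.#.....#.#....##
3) .#.......#.....##
4) #..............#.
5) ................#
6) .................
7) .................

0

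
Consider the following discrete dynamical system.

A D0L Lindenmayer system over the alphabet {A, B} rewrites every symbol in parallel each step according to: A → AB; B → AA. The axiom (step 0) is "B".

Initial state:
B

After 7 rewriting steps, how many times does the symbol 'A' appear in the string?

86

[0] B
[1] AA
[2] ABAB
[3] ABAAABAA
[4] ABAAABABABAAABAB
[5] ABAAABABABAAABAAABAAABABABAAABAA
[6] ABAAABABABAAABAAABAAABABABAAABABABAAABABABAAABAAABAAABABABAAABAB
[7] ABAAABABABAAABAAABAAABABABAAABABABAAABABABAAABAAABAAABABAB…ABABAAABAAABAAABABABAAABABABAAABABABAAABAAABAAABABABAAABAA  (len 128)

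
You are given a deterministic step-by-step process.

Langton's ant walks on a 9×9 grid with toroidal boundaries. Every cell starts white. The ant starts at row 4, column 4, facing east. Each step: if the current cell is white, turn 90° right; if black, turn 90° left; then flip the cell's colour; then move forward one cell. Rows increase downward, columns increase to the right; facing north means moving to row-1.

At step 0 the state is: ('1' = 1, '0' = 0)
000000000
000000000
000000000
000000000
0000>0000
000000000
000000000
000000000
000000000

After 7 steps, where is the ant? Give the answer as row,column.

0) 000000000
000000000
000000000
000000000
0000>0000
000000000
000000000
000000000
000000000
1) 000000000
000000000
000000000
000000000
000010000
0000v0000
000000000
000000000
000000000
2) 000000000
000000000
000000000
000000000
000010000
000<10000
000000000
000000000
000000000
3) 000000000
000000000
000000000
000000000
000^10000
000110000
000000000
000000000
000000000
4) 000000000
000000000
000000000
000000000
0001>0000
000110000
000000000
000000000
000000000
5) 000000000
000000000
000000000
0000^0000
000100000
000110000
000000000
000000000
000000000
6) 000000000
000000000
000000000
00001>000
000100000
000110000
000000000
000000000
000000000
7) 000000000
000000000
000000000
000011000
00010v000
000110000
000000000
000000000
000000000

4,5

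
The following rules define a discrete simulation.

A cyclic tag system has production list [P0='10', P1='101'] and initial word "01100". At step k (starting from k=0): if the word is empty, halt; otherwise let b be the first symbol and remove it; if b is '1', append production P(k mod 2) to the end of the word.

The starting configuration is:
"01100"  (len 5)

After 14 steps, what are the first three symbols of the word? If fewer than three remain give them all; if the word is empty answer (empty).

011

gen 0: "01100"  (len 5)
gen 1: "1100"  (len 4)
gen 2: "100101"  (len 6)
gen 3: "0010110"  (len 7)
gen 4: "010110"  (len 6)
gen 5: "10110"  (len 5)
gen 6: "0110101"  (len 7)
gen 7: "110101"  (len 6)
gen 8: "10101101"  (len 8)
gen 9: "010110110"  (len 9)
gen 10: "10110110"  (len 8)
gen 11: "011011010"  (len 9)
gen 12: "11011010"  (len 8)
gen 13: "101101010"  (len 9)
gen 14: "01101010101"  (len 11)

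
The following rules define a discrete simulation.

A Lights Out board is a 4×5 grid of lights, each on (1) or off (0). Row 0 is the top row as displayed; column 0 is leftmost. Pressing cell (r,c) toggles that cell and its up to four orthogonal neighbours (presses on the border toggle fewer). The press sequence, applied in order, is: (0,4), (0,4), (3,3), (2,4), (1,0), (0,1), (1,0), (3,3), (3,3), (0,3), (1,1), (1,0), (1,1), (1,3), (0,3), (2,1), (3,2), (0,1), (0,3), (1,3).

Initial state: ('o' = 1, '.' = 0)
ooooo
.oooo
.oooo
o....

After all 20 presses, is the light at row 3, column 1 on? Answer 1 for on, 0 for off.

0

k=0  ooooo
.oooo
.oooo
o....
k=1  ooo..
.ooo.
.oooo
o....
k=2  ooooo
.oooo
.oooo
o....
k=3  ooooo
.oooo
.oo.o
o.ooo
k=4  ooooo
.ooo.
.ooo.
o.oo.
k=5  .oooo
o.oo.
oooo.
o.oo.
k=6  o..oo
oooo.
oooo.
o.oo.
k=7  ...oo
..oo.
.ooo.
o.oo.
k=8  ...oo
..oo.
.oo..
o...o
k=9  ...oo
..oo.
.ooo.
o.oo.
k=10  ..o..
..o..
.ooo.
o.oo.
k=11  .oo..
oo...
..oo.
o.oo.
k=12  ooo..
.....
o.oo.
o.oo.
k=13  o.o..
ooo..
oooo.
o.oo.
k=14  o.oo.
oo.oo
ooo..
o.oo.
k=15  o...o
oo..o
ooo..
o.oo.
k=16  o...o
o...o
.....
oooo.
k=17  o...o
o...o
..o..
o....
k=18  .oo.o
oo..o
..o..
o....
k=19  .o.o.
oo.oo
..o..
o....
k=20  .o...
ooo..
..oo.
o....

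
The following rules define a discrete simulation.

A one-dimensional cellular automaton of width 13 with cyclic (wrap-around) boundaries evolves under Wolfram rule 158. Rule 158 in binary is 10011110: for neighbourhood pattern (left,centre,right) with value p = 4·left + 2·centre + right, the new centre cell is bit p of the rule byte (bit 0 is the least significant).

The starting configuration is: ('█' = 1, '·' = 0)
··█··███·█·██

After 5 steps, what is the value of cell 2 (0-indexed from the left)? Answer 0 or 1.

1

[0] ··█··███·█·██
[1] ███████··█·█·
[2] ██████·███·█·
[3] █████··██··█·
[4] ████·███·███·
[5] ███··██··██··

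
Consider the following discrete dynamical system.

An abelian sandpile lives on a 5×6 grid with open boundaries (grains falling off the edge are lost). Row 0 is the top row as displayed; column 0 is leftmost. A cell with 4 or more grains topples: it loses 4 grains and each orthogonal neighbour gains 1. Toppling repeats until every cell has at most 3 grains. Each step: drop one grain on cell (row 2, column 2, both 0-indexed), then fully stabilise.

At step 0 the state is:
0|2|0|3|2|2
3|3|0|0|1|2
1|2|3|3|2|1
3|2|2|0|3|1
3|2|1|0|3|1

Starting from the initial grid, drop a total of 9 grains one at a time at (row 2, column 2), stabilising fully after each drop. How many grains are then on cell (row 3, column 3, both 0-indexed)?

step 0: 0|2|0|3|2|2
3|3|0|0|1|2
1|2|3|3|2|1
3|2|2|0|3|1
3|2|1|0|3|1
step 1: 0|2|0|3|2|2
3|3|1|1|1|2
1|3|1|0|3|1
3|2|3|1|3|1
3|2|1|0|3|1
step 2: 0|2|0|3|2|2
3|3|1|1|1|2
1|3|2|0|3|1
3|2|3|1|3|1
3|2|1|0|3|1
step 3: 0|2|0|3|2|2
3|3|1|1|1|2
1|3|3|0|3|1
3|2|3|1|3|1
3|2|1|0|3|1
step 4: 1|3|0|3|2|2
1|1|3|1|1|2
0|3|2|1|3|1
2|2|1|2|3|1
1|0|3|0|3|1
step 5: 1|3|0|3|2|2
1|1|3|1|1|2
0|3|3|1|3|1
2|2|1|2|3|1
1|0|3|0|3|1
step 6: 1|3|1|3|2|2
1|3|0|2|1|2
1|0|2|2|3|1
2|3|2|2|3|1
1|0|3|0|3|1
step 7: 1|3|1|3|2|2
1|3|0|2|1|2
1|0|3|2|3|1
2|3|2|2|3|1
1|0|3|0|3|1
step 8: 1|3|1|3|2|2
1|3|1|2|1|2
1|1|0|3|3|1
2|3|3|2|3|1
1|0|3|0|3|1
step 9: 1|3|1|3|2|2
1|3|1|2|1|2
1|1|1|3|3|1
2|3|3|2|3|1
1|0|3|0|3|1

2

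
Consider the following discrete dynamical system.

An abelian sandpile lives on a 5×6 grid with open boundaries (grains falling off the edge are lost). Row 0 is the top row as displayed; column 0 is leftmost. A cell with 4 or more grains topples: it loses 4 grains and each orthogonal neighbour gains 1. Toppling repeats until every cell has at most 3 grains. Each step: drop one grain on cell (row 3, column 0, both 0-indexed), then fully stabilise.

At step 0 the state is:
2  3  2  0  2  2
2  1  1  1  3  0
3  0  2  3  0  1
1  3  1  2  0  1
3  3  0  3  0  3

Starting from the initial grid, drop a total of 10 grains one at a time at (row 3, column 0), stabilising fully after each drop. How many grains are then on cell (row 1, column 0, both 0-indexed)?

[0] 2  3  2  0  2  2
2  1  1  1  3  0
3  0  2  3  0  1
1  3  1  2  0  1
3  3  0  3  0  3
[1] 2  3  2  0  2  2
2  1  1  1  3  0
3  0  2  3  0  1
2  3  1  2  0  1
3  3  0  3  0  3
[2] 2  3  2  0  2  2
2  1  1  1  3  0
3  0  2  3  0  1
3  3  1  2  0  1
3  3  0  3  0  3
[3] 2  3  2  0  2  2
3  1  1  1  3  0
0  2  2  3  0  1
3  1  2  2  0  1
1  1  1  3  0  3
[4] 2  3  2  0  2  2
3  1  1  1  3  0
1  2  2  3  0  1
0  2  2  2  0  1
2  1  1  3  0  3
[5] 2  3  2  0  2  2
3  1  1  1  3  0
1  2  2  3  0  1
1  2  2  2  0  1
2  1  1  3  0  3
[6] 2  3  2  0  2  2
3  1  1  1  3  0
1  2  2  3  0  1
2  2  2  2  0  1
2  1  1  3  0  3
[7] 2  3  2  0  2  2
3  1  1  1  3  0
1  2  2  3  0  1
3  2  2  2  0  1
2  1  1  3  0  3
[8] 2  3  2  0  2  2
3  1  1  1  3  0
2  2  2  3  0  1
0  3  2  2  0  1
3  1  1  3  0  3
[9] 2  3  2  0  2  2
3  1  1  1  3  0
2  2  2  3  0  1
1  3  2  2  0  1
3  1  1  3  0  3
[10] 2  3  2  0  2  2
3  1  1  1  3  0
2  2  2  3  0  1
2  3  2  2  0  1
3  1  1  3  0  3

3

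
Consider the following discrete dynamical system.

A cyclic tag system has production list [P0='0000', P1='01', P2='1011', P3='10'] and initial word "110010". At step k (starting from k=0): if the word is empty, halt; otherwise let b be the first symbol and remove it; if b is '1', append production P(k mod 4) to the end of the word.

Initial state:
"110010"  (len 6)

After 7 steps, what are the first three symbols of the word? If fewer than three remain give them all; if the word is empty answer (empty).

000

k=0  "110010"  (len 6)
k=1  "100100000"  (len 9)
k=2  "0010000001"  (len 10)
k=3  "010000001"  (len 9)
k=4  "10000001"  (len 8)
k=5  "00000010000"  (len 11)
k=6  "0000010000"  (len 10)
k=7  "000010000"  (len 9)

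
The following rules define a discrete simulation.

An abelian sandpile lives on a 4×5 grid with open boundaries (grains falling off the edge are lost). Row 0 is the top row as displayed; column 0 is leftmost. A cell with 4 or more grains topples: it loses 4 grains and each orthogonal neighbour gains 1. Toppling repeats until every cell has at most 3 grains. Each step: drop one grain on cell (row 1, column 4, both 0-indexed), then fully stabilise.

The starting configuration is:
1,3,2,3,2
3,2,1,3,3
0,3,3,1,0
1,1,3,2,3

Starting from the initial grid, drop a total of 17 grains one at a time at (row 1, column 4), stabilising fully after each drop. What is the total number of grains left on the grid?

k=0  1,3,2,3,2
3,2,1,3,3
0,3,3,1,0
1,1,3,2,3
k=1  1,3,3,1,0
3,2,2,1,2
0,3,3,2,1
1,1,3,2,3
k=2  1,3,3,1,0
3,2,2,1,3
0,3,3,2,1
1,1,3,2,3
k=3  1,3,3,1,1
3,2,2,2,0
0,3,3,2,2
1,1,3,2,3
k=4  1,3,3,1,1
3,2,2,2,1
0,3,3,2,2
1,1,3,2,3
k=5  1,3,3,1,1
3,2,2,2,2
0,3,3,2,2
1,1,3,2,3
k=6  1,3,3,1,1
3,2,2,2,3
0,3,3,2,2
1,1,3,2,3
k=7  1,3,3,1,2
3,2,2,3,0
0,3,3,2,3
1,1,3,2,3
k=8  1,3,3,1,2
3,2,2,3,1
0,3,3,2,3
1,1,3,2,3
k=9  1,3,3,1,2
3,2,2,3,2
0,3,3,2,3
1,1,3,2,3
k=10  1,3,3,1,2
3,2,2,3,3
0,3,3,2,3
1,1,3,2,3
k=11  3,1,1,3,3
0,2,2,2,2
2,1,3,2,2
1,3,1,1,1
k=12  3,1,1,3,3
0,2,2,2,3
2,1,3,2,2
1,3,1,1,1
k=13  3,1,2,1,1
0,2,3,0,2
2,1,3,3,3
1,3,1,1,1
k=14  3,1,2,1,1
0,2,3,0,3
2,1,3,3,3
1,3,1,1,1
k=15  3,1,3,1,2
0,3,0,3,1
2,2,1,1,1
1,3,2,2,2
k=16  3,1,3,1,2
0,3,0,3,2
2,2,1,1,1
1,3,2,2,2
k=17  3,1,3,1,2
0,3,0,3,3
2,2,1,1,1
1,3,2,2,2

36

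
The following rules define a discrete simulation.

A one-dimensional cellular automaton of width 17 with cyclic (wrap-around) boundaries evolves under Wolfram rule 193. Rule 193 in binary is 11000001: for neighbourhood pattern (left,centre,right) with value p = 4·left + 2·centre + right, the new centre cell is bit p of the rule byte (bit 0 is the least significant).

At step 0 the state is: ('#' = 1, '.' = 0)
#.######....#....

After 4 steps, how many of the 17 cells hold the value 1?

11

0) #.######....#....
1) ...#####.##...##.
2) ##..####..#.#..#.
3) .#...###.........
4) ...#..##.########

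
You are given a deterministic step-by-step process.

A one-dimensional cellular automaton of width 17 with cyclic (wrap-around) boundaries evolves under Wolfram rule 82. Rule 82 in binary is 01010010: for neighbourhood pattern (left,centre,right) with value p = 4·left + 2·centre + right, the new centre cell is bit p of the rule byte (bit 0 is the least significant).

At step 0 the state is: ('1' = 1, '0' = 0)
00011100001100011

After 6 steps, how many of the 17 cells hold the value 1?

step 0: 00011100001100011
step 1: 10100110010110101
step 2: 10011011100010000
step 3: 01101000110101001
step 4: 00100101010000110
step 5: 01011000001001011
step 6: 00001100010110001

6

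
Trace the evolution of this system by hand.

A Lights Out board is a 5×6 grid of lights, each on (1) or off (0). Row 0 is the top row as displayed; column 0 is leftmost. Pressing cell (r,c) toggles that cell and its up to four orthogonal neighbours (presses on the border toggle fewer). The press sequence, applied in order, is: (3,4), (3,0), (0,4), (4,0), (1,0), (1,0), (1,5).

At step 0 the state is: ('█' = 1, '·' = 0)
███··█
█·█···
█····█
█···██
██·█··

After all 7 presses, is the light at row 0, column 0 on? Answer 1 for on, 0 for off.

1

t=0: ███··█
█·█···
█····█
█···██
██·█··
t=1: ███··█
█·█···
█···██
█··█··
██·██·
t=2: ███··█
█·█···
····██
·█·█··
·█·██·
t=3: █████·
█·█·█·
····██
·█·█··
·█·██·
t=4: █████·
█·█·█·
····██
██·█··
█··██·
t=5: ·████·
·██·█·
█···██
██·█··
█··██·
t=6: █████·
█·█·█·
····██
██·█··
█··██·
t=7: ██████
█·█··█
····█·
██·█··
█··██·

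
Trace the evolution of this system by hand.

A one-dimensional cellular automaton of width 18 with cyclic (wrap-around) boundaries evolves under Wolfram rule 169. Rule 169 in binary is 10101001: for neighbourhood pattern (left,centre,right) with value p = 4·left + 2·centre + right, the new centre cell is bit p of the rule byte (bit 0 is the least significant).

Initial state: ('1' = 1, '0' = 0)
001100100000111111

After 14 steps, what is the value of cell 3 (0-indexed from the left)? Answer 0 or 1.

[0] 001100100000111111
[1] 001000001110111110
[2] 100011101101111100
[3] 001011011011111000
[4] 100110110111110011
[5] 000101101111100011
[6] 010011011111001010
[7] 000010111110000100
[8] 111001111100110001
[9] 110001111000100101
[10] 100101110010000011
[11] 000011100000111011
[12] 011011001110110110
[13] 010110001101101100
[14] 001100101011011001

1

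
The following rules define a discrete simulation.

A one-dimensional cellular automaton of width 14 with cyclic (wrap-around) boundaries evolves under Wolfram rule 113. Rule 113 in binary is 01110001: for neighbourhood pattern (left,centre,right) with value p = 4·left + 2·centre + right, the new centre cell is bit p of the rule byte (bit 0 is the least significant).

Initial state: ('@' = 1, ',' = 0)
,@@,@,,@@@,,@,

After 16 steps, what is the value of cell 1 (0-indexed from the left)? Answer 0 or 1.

step 0: ,@@,@,,@@@,,@,
step 1: ,,@@,@,,,@@,,@
step 2: @,,@@,@@,,@@,,
step 3: ,@,,@@,@@,,@@,
step 4: ,,@,,@@,@@,,@@
step 5: @,,@,,@@,@@,,@
step 6: @@,,@,,@@,@@,,
step 7: ,@@,,@,,@@,@@,
step 8: ,,@@,,@,,@@,@@
step 9: @,,@@,,@,,@@,@
step 10: @@,,@@,,@,,@@,
step 11: ,@@,,@@,,@,,@@
step 12: @,@@,,@@,,@,,@
step 13: @@,@@,,@@,,@,,
step 14: ,@@,@@,,@@,,@,
step 15: ,,@@,@@,,@@,,@
step 16: @,,@@,@@,,@@,,

0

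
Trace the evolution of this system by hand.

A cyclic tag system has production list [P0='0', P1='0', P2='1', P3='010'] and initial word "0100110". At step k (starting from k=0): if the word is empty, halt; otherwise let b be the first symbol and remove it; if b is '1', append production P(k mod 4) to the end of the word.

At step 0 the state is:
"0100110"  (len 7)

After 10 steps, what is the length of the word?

gen 0: "0100110"  (len 7)
gen 1: "100110"  (len 6)
gen 2: "001100"  (len 6)
gen 3: "01100"  (len 5)
gen 4: "1100"  (len 4)
gen 5: "1000"  (len 4)
gen 6: "0000"  (len 4)
gen 7: "000"  (len 3)
gen 8: "00"  (len 2)
gen 9: "0"  (len 1)
gen 10: (halted — word empty)

0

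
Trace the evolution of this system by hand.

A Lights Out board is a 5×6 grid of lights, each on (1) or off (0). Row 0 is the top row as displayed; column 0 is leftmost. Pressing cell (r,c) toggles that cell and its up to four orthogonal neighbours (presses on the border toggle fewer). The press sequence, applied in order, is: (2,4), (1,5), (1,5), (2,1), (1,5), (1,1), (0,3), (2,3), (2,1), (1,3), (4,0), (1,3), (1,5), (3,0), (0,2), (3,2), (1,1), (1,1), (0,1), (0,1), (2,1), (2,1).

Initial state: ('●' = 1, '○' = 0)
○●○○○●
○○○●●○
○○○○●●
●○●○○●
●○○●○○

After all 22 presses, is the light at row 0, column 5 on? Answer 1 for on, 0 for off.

1

0) ○●○○○●
○○○●●○
○○○○●●
●○●○○●
●○○●○○
1) ○●○○○●
○○○●○○
○○○●○○
●○●○●●
●○○●○○
2) ○●○○○○
○○○●●●
○○○●○●
●○●○●●
●○○●○○
3) ○●○○○●
○○○●○○
○○○●○○
●○●○●●
●○○●○○
4) ○●○○○●
○●○●○○
●●●●○○
●●●○●●
●○○●○○
5) ○●○○○○
○●○●●●
●●●●○●
●●●○●●
●○○●○○
6) ○○○○○○
●○●●●●
●○●●○●
●●●○●●
●○○●○○
7) ○○●●●○
●○●○●●
●○●●○●
●●●○●●
●○○●○○
8) ○○●●●○
●○●●●●
●○○○●●
●●●●●●
●○○●○○
9) ○○●●●○
●●●●●●
○●●○●●
●○●●●●
●○○●○○
10) ○○●○●○
●●○○○●
○●●●●●
●○●●●●
●○○●○○
11) ○○●○●○
●●○○○●
○●●●●●
○○●●●●
○●○●○○
12) ○○●●●○
●●●●●●
○●●○●●
○○●●●●
○●○●○○
13) ○○●●●●
●●●●○○
○●●○●○
○○●●●●
○●○●○○
14) ○○●●●●
●●●●○○
●●●○●○
●●●●●●
●●○●○○
15) ○●○○●●
●●○●○○
●●●○●○
●●●●●●
●●○●○○
16) ○●○○●●
●●○●○○
●●○○●○
●○○○●●
●●●●○○
17) ○○○○●●
○○●●○○
●○○○●○
●○○○●●
●●●●○○
18) ○●○○●●
●●○●○○
●●○○●○
●○○○●●
●●●●○○
19) ●○●○●●
●○○●○○
●●○○●○
●○○○●●
●●●●○○
20) ○●○○●●
●●○●○○
●●○○●○
●○○○●●
●●●●○○
21) ○●○○●●
●○○●○○
○○●○●○
●●○○●●
●●●●○○
22) ○●○○●●
●●○●○○
●●○○●○
●○○○●●
●●●●○○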